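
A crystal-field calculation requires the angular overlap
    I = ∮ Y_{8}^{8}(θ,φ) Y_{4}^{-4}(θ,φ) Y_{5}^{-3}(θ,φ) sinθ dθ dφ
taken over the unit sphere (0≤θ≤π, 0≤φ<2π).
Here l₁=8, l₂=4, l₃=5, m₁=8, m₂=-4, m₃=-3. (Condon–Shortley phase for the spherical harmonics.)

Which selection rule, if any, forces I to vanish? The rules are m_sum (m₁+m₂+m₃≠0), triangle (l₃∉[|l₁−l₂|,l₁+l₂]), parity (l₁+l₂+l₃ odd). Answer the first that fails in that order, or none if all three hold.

m_sum

azimuthal sum: 8 − 4 − 3 = 1  ✗
4 ≤ 5 ≤ 12 (triangle on l)
L = 8 + 4 + 5 = 17 (odd)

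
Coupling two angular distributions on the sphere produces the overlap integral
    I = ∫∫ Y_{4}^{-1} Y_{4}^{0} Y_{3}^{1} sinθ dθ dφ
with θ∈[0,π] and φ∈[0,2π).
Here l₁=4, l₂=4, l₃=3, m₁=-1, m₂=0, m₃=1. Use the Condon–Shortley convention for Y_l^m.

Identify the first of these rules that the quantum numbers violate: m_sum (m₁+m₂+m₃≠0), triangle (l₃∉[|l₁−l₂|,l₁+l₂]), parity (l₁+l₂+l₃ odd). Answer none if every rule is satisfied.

m₁+m₂+m₃ = -1 + 0 + 1 = 0  ✓
triangle: |4−4|=0 ≤ l₃=3 ≤ 4+4=8  ✓
parity: l₁+l₂+l₃ = 11 is odd  ✗

parity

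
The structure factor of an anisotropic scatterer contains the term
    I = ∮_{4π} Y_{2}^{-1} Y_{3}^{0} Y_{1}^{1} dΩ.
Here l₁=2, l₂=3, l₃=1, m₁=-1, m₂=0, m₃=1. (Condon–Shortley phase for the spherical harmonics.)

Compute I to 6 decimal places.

Checks pass: Σm=0; 6 even; l₃=1∈[1,5].
(2·2+1)(2·3+1)(2·1+1) = 105
Δ: 4! 0! 2! / 7! → 1/105
sum: t=2:+1/4 = 1/4
3j²(2 3 1; 0 0 0) = Δ·Π!·Σ² = 3/35  (sign -1)
sum: t=3:−1/12 = -1/12
3j²(2 3 1; -1 0 1) = Δ·Π!·Σ² = 1/35  (sign -1)
combine: 4πI² = 105·3/35·1/35 = 9/35
take √, sign +1: I = 0.14304817

0.143048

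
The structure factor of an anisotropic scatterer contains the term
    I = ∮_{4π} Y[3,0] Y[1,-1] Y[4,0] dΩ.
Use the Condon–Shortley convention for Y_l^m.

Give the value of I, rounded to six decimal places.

0 − 1 + 0 = -1 ≠ 0: azimuthal integral kills it; I = 0

0.000000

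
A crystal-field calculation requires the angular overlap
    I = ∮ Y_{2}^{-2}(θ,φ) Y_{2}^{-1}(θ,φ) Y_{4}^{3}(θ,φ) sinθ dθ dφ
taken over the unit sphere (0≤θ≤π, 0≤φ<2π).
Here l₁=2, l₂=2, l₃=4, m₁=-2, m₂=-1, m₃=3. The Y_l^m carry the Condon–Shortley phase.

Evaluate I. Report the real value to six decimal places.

Checks pass: Σm=0; 8 even; l₃=4∈[0,4].
(2·2+1)(2·2+1)(2·4+1) = 225
Δ: 0! 4! 4! / 9! → 1/630
sum: t=0:+1/16 = 1/16
3j²(2 2 4; 0 0 0) = Δ·Π!·Σ² = 2/35  (sign +1)
sum: t=0:+1/144 = 1/144
3j²(2 2 4; -2 -1 3) = Δ·Π!·Σ² = 1/18  (sign -1)
combine: 4πI² = 225·2/35·1/18 = 5/7
take √, sign -1: I = -0.23841361

-0.238414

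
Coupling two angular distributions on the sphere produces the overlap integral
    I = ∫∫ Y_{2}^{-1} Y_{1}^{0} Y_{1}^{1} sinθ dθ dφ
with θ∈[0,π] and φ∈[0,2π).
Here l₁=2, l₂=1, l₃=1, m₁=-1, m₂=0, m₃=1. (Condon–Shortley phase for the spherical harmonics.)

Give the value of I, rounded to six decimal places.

-0.218510

m-sum 0 ✓  L=4 even ✓  1≤1≤3 ✓
Π(2lᵢ+1) = 5×3×3 = 45
triangle coeff Δ(2,1,1) = 1/30
Σ_t [1,1]: t=1:−1/1 = -1/1
(3j)²=2/15 [(2 1 1; 0 0 0)], sign=+1
Σ_t [1,1]: t=1:−1/2 = -1/2
(3j)²=1/10 [(2 1 1; -1 0 1)], sign=-1
⇒ 4πI² = 3/5
I = (-1)√(3/5/(4π)) = -0.21850969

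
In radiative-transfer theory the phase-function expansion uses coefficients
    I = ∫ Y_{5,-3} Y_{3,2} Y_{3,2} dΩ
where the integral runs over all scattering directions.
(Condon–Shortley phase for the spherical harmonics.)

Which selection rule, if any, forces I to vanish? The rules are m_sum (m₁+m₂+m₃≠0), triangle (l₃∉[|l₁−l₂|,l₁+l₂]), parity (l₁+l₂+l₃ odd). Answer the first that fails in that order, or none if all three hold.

m₁+m₂+m₃ = -3 + 2 + 2 = 1  ✗
triangle: |5−3|=2 ≤ l₃=3 ≤ 5+3=8
parity: l₁+l₂+l₃ = 11 is odd

m_sum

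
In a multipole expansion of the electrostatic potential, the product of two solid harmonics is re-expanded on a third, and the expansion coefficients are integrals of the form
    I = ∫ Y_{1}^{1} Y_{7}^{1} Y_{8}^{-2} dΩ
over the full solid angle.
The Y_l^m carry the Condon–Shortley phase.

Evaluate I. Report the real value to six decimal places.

m-sum 0 ✓  L=16 even ✓  6≤8≤8 ✓
Π(2lᵢ+1) = 3×15×17 = 765
triangle coeff Δ(1,7,8) = 1/2040
Σ_t [0,0]: t=0:+1/25401600 = 1/25401600
(3j)²=8/255 [(1 7 8; 0 0 0)], sign=+1
Σ_t [0,0]: t=0:+1/58060800 = 1/58060800
(3j)²=3/136 [(1 7 8; 1 1 -2)], sign=+1
⇒ 4πI² = 9/17
I = (+1)√(9/17/(4π)) = 0.20525411

0.205254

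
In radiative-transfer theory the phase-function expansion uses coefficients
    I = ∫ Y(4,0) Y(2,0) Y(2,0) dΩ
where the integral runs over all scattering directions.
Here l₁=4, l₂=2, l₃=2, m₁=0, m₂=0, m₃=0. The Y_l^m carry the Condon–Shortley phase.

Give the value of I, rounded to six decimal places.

0.241796

Checks pass: Σm=0; 8 even; l₃=2∈[2,6].
(2·4+1)(2·2+1)(2·2+1) = 225
Δ: 4! 4! 0! / 9! → 1/630
sum: t=2:+1/16 = 1/16
3j²(4 2 2; 0 0 0) = Δ·Π!·Σ² = 2/35  (sign +1)
(m-triple is (0,0,0) — same symbol as above.)
combine: 4πI² = 225·2/35·2/35 = 36/49
take √, sign +1: I = 0.24179554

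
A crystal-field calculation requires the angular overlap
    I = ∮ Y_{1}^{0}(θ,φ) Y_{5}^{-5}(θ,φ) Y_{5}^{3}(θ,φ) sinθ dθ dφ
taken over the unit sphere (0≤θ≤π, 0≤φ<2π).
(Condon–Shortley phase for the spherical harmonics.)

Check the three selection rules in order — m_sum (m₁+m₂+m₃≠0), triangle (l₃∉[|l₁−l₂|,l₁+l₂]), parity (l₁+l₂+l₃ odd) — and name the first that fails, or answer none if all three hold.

azimuthal sum: 0 − 5 + 3 = -2  ✗
4 ≤ 5 ≤ 6 (triangle on l)
L = 1 + 5 + 5 = 11 (odd)

m_sum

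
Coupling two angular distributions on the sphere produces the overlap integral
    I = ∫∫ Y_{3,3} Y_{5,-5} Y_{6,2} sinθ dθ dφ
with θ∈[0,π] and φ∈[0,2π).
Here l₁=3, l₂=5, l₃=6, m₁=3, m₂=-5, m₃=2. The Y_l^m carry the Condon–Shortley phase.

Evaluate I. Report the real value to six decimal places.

-0.036034

m-sum 0 ✓  L=14 even ✓  2≤6≤8 ✓
Π(2lᵢ+1) = 7×11×13 = 1001
triangle coeff Δ(3,5,6) = 1/675675
Σ_t [0,2]: t=0:+1/8640 t=1:−1/2304 t=2:+1/8640 = -7/34560
(3j)²=7/429 [(3 5 6; 0 0 0)], sign=-1
Σ_t [0,0]: t=0:+1/1935360 = 1/1935360
(3j)²=1/1001 [(3 5 6; 3 -5 2)], sign=+1
⇒ 4πI² = 7/429
I = (-1)√(7/429/(4π)) = -0.03603425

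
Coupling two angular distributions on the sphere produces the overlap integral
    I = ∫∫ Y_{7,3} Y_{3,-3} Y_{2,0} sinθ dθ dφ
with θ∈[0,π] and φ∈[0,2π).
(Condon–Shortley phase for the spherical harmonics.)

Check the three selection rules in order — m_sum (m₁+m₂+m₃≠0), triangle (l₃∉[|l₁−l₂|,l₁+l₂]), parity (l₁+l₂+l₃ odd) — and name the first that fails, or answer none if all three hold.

triangle

Σmᵢ = 0  ✓
l₃∈[|l₁−l₂|,l₁+l₂]=[4,10], have l₃=2  ✗
Σlᵢ = 12 ⇒ even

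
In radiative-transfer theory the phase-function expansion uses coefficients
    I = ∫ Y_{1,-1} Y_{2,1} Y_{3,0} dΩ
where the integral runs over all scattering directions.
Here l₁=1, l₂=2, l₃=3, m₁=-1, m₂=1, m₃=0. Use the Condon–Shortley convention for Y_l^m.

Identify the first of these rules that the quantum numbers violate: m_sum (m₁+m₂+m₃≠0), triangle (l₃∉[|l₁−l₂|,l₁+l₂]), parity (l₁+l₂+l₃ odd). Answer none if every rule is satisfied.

azimuthal sum: -1 + 1 + 0 = 0  ✓
1 ≤ 3 ≤ 3 (triangle on l)  ✓
L = 1 + 2 + 3 = 6 (even)  ✓

none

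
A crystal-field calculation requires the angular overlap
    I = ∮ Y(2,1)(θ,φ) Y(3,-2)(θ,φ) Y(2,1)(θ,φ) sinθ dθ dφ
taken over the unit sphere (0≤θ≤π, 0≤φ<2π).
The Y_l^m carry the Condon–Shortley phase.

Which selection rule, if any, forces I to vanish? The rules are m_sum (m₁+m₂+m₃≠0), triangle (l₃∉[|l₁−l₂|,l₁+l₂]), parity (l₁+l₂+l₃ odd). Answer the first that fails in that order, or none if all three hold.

parity

azimuthal sum: 1 − 2 + 1 = 0  ✓
1 ≤ 2 ≤ 5 (triangle on l)  ✓
L = 2 + 3 + 2 = 7 (odd)  ✗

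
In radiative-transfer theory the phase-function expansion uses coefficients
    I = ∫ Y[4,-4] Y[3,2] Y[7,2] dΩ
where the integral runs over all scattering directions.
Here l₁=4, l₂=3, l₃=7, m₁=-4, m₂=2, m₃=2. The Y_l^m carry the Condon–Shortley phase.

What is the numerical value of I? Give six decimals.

0.020214

Rules hold: Σm=0, L=14 even, 1≤7≤7.
N = 9·7·15 = 945
Δ = 0!·8!·6!/15! = 1/45045
Racah Σ t=0..0: t=0:+1/20736 = 1/20736
⇒ 3j(4 3 7; 0 0 0)² = 35/1287, sgn -1
Racah Σ t=0..0: t=0:+1/4838400 = 1/4838400
⇒ 3j(4 3 7; -4 2 2)² = 1/5005, sgn -1
4πI² = N·(3j₀)²·(3jₘ)² = 105/20449
I = +1·√(0.00513473/4π) = 0.02021407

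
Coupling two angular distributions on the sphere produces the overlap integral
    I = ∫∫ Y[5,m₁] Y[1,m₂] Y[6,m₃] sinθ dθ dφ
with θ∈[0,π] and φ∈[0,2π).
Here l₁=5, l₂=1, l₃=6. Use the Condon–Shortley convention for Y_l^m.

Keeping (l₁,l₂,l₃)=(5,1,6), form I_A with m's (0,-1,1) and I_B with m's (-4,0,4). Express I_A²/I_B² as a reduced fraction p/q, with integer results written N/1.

Same 5,1,6: normalisation and zero-m 3j drop out of the ratio.
A: Δ: 0! 10! 2! / 13! → 1/858; sum: t=0:+1/28800 = 1/28800; 3j²(5 1 6; 0 -1 1) = Δ·Π!·Σ² = 7/286  (sign -1)
B: Δ: 0! 10! 2! / 13! → 1/858; sum: t=0:+1/362880 = 1/362880; 3j²(5 1 6; -4 0 4) = Δ·Π!·Σ² = 10/429  (sign +1)
I_A²/I_B² = (7/286)/(10/429) = 21/20

21/20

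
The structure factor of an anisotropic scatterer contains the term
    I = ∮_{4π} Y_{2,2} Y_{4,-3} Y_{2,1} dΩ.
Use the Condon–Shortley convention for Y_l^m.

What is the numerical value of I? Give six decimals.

-0.238414

m-sum 0 ✓  L=8 even ✓  2≤2≤6 ✓
Π(2lᵢ+1) = 5×9×5 = 225
triangle coeff Δ(2,4,2) = 1/630
Σ_t [2,2]: t=2:+1/16 = 1/16
(3j)²=2/35 [(2 4 2; 0 0 0)], sign=+1
Σ_t [0,0]: t=0:+1/144 = 1/144
(3j)²=1/18 [(2 4 2; 2 -3 1)], sign=-1
⇒ 4πI² = 5/7
I = (-1)√(5/7/(4π)) = -0.23841361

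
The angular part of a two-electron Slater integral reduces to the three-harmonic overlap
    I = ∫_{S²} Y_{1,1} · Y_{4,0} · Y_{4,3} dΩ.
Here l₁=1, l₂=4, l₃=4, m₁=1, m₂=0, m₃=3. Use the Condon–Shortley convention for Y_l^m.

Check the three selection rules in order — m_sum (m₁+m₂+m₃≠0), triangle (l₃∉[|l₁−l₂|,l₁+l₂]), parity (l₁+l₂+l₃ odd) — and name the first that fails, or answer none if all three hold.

m_sum

Σmᵢ = 4  ✗
l₃∈[|l₁−l₂|,l₁+l₂]=[3,5], have l₃=4
Σlᵢ = 9 ⇒ odd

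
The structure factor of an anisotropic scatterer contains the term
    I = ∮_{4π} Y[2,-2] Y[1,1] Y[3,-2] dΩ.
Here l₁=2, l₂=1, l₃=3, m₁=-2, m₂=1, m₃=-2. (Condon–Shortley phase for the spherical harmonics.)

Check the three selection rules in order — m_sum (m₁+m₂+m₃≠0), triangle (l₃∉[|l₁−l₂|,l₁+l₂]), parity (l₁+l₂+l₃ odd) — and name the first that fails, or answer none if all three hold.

azimuthal sum: -2 + 1 − 2 = -3  ✗
1 ≤ 3 ≤ 3 (triangle on l)
L = 2 + 1 + 3 = 6 (even)

m_sum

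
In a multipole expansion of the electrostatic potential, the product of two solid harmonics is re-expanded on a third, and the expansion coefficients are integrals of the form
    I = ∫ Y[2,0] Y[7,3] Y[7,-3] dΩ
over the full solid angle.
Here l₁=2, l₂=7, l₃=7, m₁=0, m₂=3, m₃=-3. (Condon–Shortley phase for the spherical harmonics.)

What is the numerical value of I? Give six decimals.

m-sum 0 ✓  L=16 even ✓  5≤7≤9 ✓
Π(2lᵢ+1) = 5×15×15 = 1125
triangle coeff Δ(2,7,7) = 1/185640
Σ_t [0,2]: t=0:+1/2419200 t=1:−1/518400 t=2:+1/2419200 = -1/907200
(3j)²=56/3315 [(2 7 7; 0 0 0)], sign=+1
Σ_t [0,2]: t=0:+1/29030400 t=1:−1/2177280 t=2:+1/3870720 = -29/174182400
(3j)²=841/185640 [(2 7 7; 0 3 -3)], sign=-1
⇒ 4πI² = 4205/48841
I = (-1)√(4205/48841/(4π)) = -0.08277245

-0.082772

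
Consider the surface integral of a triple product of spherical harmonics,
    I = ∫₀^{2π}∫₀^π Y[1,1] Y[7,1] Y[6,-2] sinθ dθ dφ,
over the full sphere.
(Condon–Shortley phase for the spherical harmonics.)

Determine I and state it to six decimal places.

m-sum 0 ✓  L=14 even ✓  6≤6≤8 ✓
Π(2lᵢ+1) = 3×15×13 = 585
triangle coeff Δ(1,7,6) = 1/1365
Σ_t [1,1]: t=1:−1/518400 = -1/518400
(3j)²=7/195 [(1 7 6; 0 0 0)], sign=-1
Σ_t [0,0]: t=0:+1/1935360 = 1/1935360
(3j)²=1/91 [(1 7 6; 1 1 -2)], sign=+1
⇒ 4πI² = 3/13
I = (-1)√(3/13/(4π)) = -0.13551395

-0.135514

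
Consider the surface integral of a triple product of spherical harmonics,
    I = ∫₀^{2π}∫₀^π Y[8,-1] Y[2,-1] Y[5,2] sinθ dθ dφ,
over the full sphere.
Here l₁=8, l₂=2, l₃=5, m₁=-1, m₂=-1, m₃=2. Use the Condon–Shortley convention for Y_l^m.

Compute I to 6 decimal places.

l₃=5 ∉ [6,10] — triangle fails ⇒ I = 0

0.000000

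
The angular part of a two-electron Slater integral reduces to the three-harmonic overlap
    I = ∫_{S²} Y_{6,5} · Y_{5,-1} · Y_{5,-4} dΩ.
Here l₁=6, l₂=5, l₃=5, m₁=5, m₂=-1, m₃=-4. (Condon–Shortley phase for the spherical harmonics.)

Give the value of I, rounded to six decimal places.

Rules hold: Σm=0, L=16 even, 1≤5≤11.
N = 13·11·11 = 1573
Δ = 6!·6!·4!/17! = 1/28588560
Racah Σ t=1..5: t=1:−1/345600 t=2:+1/13824 t=3:−1/5184 t=4:+1/13824 t=5:−1/345600 = -7/129600
⇒ 3j(6 5 5; 0 0 0)² = 80/7293, sgn +1
Racah Σ t=0..1: t=0:+1/2073600 t=1:−1/518400 = -1/691200
⇒ 3j(6 5 5; 5 -1 -4)² = 81/4420, sgn +1
4πI² = N·(3j₀)²·(3jₘ)² = 1188/3757
I = +1·√(0.31621/4π) = 0.15862904

0.158629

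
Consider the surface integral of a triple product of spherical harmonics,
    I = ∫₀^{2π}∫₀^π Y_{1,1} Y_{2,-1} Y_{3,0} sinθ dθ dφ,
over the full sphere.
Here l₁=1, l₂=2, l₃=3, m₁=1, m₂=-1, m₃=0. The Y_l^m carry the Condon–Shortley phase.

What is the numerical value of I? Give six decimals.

Checks pass: Σm=0; 6 even; l₃=3∈[1,3].
(2·1+1)(2·2+1)(2·3+1) = 105
Δ: 0! 2! 4! / 7! → 1/105
sum: t=0:+1/4 = 1/4
3j²(1 2 3; 0 0 0) = Δ·Π!·Σ² = 3/35  (sign -1)
sum: t=0:+1/12 = 1/12
3j²(1 2 3; 1 -1 0) = Δ·Π!·Σ² = 1/35  (sign -1)
combine: 4πI² = 105·3/35·1/35 = 9/35
take √, sign +1: I = 0.14304817

0.143048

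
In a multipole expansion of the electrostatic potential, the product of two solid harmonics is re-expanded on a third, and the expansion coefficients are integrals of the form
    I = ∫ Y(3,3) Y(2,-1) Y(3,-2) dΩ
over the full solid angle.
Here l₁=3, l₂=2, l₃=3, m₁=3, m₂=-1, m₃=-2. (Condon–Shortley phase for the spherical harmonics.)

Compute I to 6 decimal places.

-0.210261

Checks pass: Σm=0; 8 even; l₃=3∈[1,5].
(2·3+1)(2·2+1)(2·3+1) = 245
Δ: 2! 4! 2! / 9! → 1/3780
sum: t=0:+1/24 t=1:−1/4 t=2:+1/24 = -1/6
3j²(3 2 3; 0 0 0) = Δ·Π!·Σ² = 4/105  (sign +1)
sum: t=0:+1/48 = 1/48
3j²(3 2 3; 3 -1 -2) = Δ·Π!·Σ² = 5/84  (sign -1)
combine: 4πI² = 245·4/105·5/84 = 5/9
take √, sign -1: I = -0.21026104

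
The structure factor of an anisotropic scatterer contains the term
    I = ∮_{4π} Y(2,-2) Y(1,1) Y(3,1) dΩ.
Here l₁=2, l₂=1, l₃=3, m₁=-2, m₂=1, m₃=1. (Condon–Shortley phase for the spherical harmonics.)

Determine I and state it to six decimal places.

Checks pass: Σm=0; 6 even; l₃=3∈[1,3].
(2·2+1)(2·1+1)(2·3+1) = 105
Δ: 0! 4! 2! / 7! → 1/105
sum: t=0:+1/4 = 1/4
3j²(2 1 3; 0 0 0) = Δ·Π!·Σ² = 3/35  (sign -1)
sum: t=0:+1/48 = 1/48
3j²(2 1 3; -2 1 1) = Δ·Π!·Σ² = 1/105  (sign +1)
combine: 4πI² = 105·3/35·1/105 = 3/35
take √, sign -1: I = -0.08258890

-0.082589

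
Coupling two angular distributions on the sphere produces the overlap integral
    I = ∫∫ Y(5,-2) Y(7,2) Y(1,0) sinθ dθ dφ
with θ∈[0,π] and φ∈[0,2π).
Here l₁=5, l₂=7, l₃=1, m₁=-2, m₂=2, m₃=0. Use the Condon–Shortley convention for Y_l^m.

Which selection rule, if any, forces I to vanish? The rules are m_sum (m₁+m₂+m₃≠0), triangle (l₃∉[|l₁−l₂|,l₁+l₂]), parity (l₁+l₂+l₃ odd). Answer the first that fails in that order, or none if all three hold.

azimuthal sum: -2 + 2 + 0 = 0  ✓
2 ≤ 1 ≤ 12 (triangle on l)  ✗
L = 5 + 7 + 1 = 13 (odd)

triangle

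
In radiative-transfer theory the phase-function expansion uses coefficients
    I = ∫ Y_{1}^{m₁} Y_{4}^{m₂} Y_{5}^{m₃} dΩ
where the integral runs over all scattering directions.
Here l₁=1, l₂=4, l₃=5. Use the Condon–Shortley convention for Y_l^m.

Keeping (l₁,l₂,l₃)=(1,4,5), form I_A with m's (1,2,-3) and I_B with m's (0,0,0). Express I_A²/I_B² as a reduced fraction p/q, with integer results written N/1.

Same 1,4,5: normalisation and zero-m 3j drop out of the ratio.
A: Δ: 0! 2! 8! / 11! → 1/495; sum: t=0:+1/2880 = 1/2880; 3j²(1 4 5; 1 2 -3) = Δ·Π!·Σ² = 28/495  (sign +1)
B: Δ: 0! 2! 8! / 11! → 1/495; sum: t=0:+1/576 = 1/576; 3j²(1 4 5; 0 0 0) = Δ·Π!·Σ² = 5/99  (sign -1)
I_A²/I_B² = (28/495)/(5/99) = 28/25

28/25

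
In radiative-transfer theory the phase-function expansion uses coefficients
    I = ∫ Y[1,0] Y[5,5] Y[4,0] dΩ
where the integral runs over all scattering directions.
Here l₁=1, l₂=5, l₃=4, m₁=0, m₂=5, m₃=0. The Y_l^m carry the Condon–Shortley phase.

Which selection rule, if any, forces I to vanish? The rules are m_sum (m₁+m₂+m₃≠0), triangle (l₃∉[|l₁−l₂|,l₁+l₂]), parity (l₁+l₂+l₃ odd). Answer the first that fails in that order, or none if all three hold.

m_sum

azimuthal sum: 0 + 5 + 0 = 5  ✗
4 ≤ 4 ≤ 6 (triangle on l)
L = 1 + 5 + 4 = 10 (even)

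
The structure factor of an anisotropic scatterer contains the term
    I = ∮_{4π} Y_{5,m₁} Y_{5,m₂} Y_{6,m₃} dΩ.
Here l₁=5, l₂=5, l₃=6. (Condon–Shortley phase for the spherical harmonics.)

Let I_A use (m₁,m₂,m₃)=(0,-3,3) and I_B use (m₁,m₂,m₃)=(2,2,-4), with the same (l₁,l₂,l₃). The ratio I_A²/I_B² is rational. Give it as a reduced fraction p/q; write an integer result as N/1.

Same 5,5,6: normalisation and zero-m 3j drop out of the ratio.
A: Δ: 4! 6! 6! / 17! → 1/28588560; sum: t=0:+1/138240 t=1:−1/34560 t=2:+1/103680 = -1/82944; 3j²(5 5 6; 0 -3 3) = Δ·Π!·Σ² = 125/9724  (sign +1)
B: Δ: 4! 6! 6! / 17! → 1/28588560; sum: t=1:−1/207360 t=2:+1/57600 t=3:−1/207360 = 1/129600; 3j²(5 5 6; 2 2 -4) = Δ·Π!·Σ² = 168/12155  (sign +1)
I_A²/I_B² = (125/9724)/(168/12155) = 625/672

625/672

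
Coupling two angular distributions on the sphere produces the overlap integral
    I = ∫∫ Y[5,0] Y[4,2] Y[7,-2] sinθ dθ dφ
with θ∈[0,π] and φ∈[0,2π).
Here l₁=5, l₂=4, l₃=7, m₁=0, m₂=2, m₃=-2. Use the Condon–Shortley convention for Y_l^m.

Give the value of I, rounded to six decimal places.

-0.014400

Rules hold: Σm=0, L=16 even, 1≤7≤9.
N = 11·9·15 = 1485
Δ = 2!·8!·6!/17! = 1/6126120
Racah Σ t=0..2: t=0:+1/69120 t=1:−1/20736 t=2:+1/69120 = -1/51840
⇒ 3j(5 4 7; 0 0 0)² = 280/21879, sgn +1
Racah Σ t=0..2: t=0:+1/1036800 t=1:−1/69120 t=2:+1/69120 = 1/1036800
⇒ 3j(5 4 7; 0 2 -2)² = 1/7293, sgn -1
4πI² = N·(3j₀)²·(3jₘ)² = 1400/537251
I = -1·√(0.00260586/4π) = -0.01440026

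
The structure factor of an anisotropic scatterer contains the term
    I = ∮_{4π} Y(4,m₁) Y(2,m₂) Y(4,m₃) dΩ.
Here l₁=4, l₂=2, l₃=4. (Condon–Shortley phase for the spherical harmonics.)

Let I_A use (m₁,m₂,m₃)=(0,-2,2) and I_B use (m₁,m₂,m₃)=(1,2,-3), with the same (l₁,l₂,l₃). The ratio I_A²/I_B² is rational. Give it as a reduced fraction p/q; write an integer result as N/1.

Same 4,2,4: normalisation and zero-m 3j drop out of the ratio.
A: Δ: 2! 6! 2! / 11! → 1/13860; sum: t=0:+1/192 = 1/192; 3j²(4 2 4; 0 -2 2) = Δ·Π!·Σ² = 3/77  (sign +1)
B: Δ: 2! 6! 2! / 11! → 1/13860; sum: t=2:+1/480 = 1/480; 3j²(4 2 4; 1 2 -3) = Δ·Π!·Σ² = 3/110  (sign -1)
I_A²/I_B² = (3/77)/(3/110) = 10/7

10/7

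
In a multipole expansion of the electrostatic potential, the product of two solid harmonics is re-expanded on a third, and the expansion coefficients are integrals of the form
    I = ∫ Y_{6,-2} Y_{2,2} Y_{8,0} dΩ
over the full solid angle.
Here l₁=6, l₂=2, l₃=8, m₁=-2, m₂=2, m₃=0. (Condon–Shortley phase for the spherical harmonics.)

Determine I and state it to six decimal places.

Rules hold: Σm=0, L=16 even, 4≤8≤8.
N = 13·5·17 = 1105
Δ = 0!·12!·4!/17! = 1/30940
Racah Σ t=0..0: t=0:+1/2073600 = 1/2073600
⇒ 3j(6 2 8; 0 0 0)² = 28/1105, sgn +1
Racah Σ t=0..0: t=0:+1/23224320 = 1/23224320
⇒ 3j(6 2 8; -2 2 0)² = 1/442, sgn +1
4πI² = N·(3j₀)²·(3jₘ)² = 14/221
I = +1·√(0.0633484/4π) = 0.07100075

0.071001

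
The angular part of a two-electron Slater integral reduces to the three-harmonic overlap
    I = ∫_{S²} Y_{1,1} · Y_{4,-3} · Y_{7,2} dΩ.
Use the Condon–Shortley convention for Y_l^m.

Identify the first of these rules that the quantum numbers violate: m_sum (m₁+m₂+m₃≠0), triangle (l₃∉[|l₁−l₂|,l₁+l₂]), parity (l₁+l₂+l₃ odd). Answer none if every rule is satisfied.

triangle

m₁+m₂+m₃ = 1 − 3 + 2 = 0  ✓
triangle: |1−4|=3 ≤ l₃=7 ≤ 1+4=5  ✗
parity: l₁+l₂+l₃ = 12 is even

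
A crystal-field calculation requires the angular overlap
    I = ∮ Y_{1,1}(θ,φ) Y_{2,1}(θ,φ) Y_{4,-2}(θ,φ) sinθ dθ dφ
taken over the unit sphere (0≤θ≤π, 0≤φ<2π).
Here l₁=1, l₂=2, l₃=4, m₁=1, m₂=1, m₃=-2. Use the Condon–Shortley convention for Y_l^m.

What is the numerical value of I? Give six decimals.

0.000000

l₃=4 ∉ [1,3] — triangle fails ⇒ I = 0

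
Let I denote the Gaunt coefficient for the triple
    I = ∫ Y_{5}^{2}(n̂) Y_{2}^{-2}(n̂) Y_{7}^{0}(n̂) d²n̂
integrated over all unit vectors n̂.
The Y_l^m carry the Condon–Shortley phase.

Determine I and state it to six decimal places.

0.067042

Checks pass: Σm=0; 14 even; l₃=7∈[3,7].
(2·5+1)(2·2+1)(2·7+1) = 825
Δ: 0! 10! 4! / 15! → 1/15015
sum: t=0:+1/57600 = 1/57600
3j²(5 2 7; 0 0 0) = Δ·Π!·Σ² = 21/715  (sign -1)
sum: t=0:+1/725760 = 1/725760
3j²(5 2 7; 2 -2 0) = Δ·Π!·Σ² = 1/429  (sign -1)
combine: 4πI² = 825·21/715·1/429 = 105/1859
take √, sign +1: I = 0.06704247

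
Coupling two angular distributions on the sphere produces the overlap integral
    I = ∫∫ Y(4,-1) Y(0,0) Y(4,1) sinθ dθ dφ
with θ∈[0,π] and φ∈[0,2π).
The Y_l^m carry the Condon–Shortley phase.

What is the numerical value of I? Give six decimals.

Checks pass: Σm=0; 8 even; l₃=4∈[4,4].
(2·4+1)(2·0+1)(2·4+1) = 81
Δ: 0! 8! 0! / 9! → 1/9
sum: t=0:+1/576 = 1/576
3j²(4 0 4; 0 0 0) = Δ·Π!·Σ² = 1/9  (sign +1)
sum: t=0:+1/720 = 1/720
3j²(4 0 4; -1 0 1) = Δ·Π!·Σ² = 1/9  (sign -1)
combine: 4πI² = 81·1/9·1/9 = 1/1
take √, sign -1: I = -0.28209479

-0.282095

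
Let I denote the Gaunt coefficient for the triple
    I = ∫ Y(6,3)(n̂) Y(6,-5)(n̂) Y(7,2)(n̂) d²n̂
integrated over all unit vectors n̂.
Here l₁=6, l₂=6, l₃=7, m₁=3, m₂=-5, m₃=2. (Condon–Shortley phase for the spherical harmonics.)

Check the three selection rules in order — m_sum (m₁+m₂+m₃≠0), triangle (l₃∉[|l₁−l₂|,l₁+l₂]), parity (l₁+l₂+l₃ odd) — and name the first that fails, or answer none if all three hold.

Σmᵢ = 0  ✓
l₃∈[|l₁−l₂|,l₁+l₂]=[0,12], have l₃=7  ✓
Σlᵢ = 19 ⇒ odd  ✗

parity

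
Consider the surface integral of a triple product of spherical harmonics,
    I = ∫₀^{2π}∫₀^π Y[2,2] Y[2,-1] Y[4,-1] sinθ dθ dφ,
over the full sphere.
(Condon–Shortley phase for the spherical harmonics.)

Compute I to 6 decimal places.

-0.090112

Checks pass: Σm=0; 8 even; l₃=4∈[0,4].
(2·2+1)(2·2+1)(2·4+1) = 225
Δ: 0! 4! 4! / 9! → 1/630
sum: t=0:+1/16 = 1/16
3j²(2 2 4; 0 0 0) = Δ·Π!·Σ² = 2/35  (sign +1)
sum: t=0:+1/144 = 1/144
3j²(2 2 4; 2 -1 -1) = Δ·Π!·Σ² = 1/126  (sign -1)
combine: 4πI² = 225·2/35·1/126 = 5/49
take √, sign -1: I = -0.09011188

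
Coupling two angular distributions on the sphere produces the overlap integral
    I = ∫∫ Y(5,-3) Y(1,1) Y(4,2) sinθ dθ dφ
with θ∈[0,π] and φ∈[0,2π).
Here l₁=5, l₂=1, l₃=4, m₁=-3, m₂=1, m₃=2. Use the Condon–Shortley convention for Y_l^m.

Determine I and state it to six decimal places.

-0.259847

Checks pass: Σm=0; 10 even; l₃=4∈[4,6].
(2·5+1)(2·1+1)(2·4+1) = 297
Δ: 2! 8! 0! / 11! → 1/495
sum: t=1:−1/576 = -1/576
3j²(5 1 4; 0 0 0) = Δ·Π!·Σ² = 5/99  (sign -1)
sum: t=2:+1/2880 = 1/2880
3j²(5 1 4; -3 1 2) = Δ·Π!·Σ² = 28/495  (sign +1)
combine: 4πI² = 297·5/99·28/495 = 28/33
take √, sign -1: I = -0.25984664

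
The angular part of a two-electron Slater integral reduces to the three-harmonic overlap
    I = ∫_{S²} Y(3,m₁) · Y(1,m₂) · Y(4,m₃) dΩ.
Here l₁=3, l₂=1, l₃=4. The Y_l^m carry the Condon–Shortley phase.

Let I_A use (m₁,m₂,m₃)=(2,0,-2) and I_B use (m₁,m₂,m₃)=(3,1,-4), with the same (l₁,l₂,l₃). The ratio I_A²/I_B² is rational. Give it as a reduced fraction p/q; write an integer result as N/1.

l's match ⇒ only the (l;m) 3-j factors differ between A and B.
A: triangle coeff Δ(3,1,4) = 1/252; Σ_t [0,0]: t=0:+1/120 = 1/120; (3j)²=1/21 [(3 1 4; 2 0 -2)], sign=+1
B: triangle coeff Δ(3,1,4) = 1/252; Σ_t [0,0]: t=0:+1/1440 = 1/1440; (3j)²=1/9 [(3 1 4; 3 1 -4)], sign=+1
I_A²/I_B² = (1/21)/(1/9) = 3/7

3/7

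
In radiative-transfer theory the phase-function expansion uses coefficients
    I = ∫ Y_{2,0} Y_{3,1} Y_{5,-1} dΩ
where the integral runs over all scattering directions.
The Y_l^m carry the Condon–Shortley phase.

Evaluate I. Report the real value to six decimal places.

-0.227318

m-sum 0 ✓  L=10 even ✓  1≤5≤5 ✓
Π(2lᵢ+1) = 5×7×11 = 385
triangle coeff Δ(2,3,5) = 1/2310
Σ_t [0,0]: t=0:+1/144 = 1/144
(3j)²=10/231 [(2 3 5; 0 0 0)], sign=-1
Σ_t [0,0]: t=0:+1/192 = 1/192
(3j)²=3/77 [(2 3 5; 0 1 -1)], sign=+1
⇒ 4πI² = 50/77
I = (-1)√(50/77/(4π)) = -0.22731846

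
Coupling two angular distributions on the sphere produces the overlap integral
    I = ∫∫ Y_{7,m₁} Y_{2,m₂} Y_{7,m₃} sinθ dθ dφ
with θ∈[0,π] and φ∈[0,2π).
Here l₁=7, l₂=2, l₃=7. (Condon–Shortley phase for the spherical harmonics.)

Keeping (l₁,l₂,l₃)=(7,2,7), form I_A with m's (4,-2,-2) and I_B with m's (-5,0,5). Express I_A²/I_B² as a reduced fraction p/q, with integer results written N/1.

Shared (l₁,l₂,l₃)=(7,2,7): N and (l;000)² cancel in I_A²/I_B².
A: Δ = 2!·12!·2!/17! = 1/185640; Racah Σ t=0..0: t=0:+1/8709120 = 1/8709120; ⇒ 3j(7 2 7; 4 -2 -2)² = 55/3094, sgn -1
B: Δ = 2!·12!·2!/17! = 1/185640; Racah Σ t=0..2: t=0:+1/1916006400 t=1:−1/39916800 t=2:+1/29030400 = 19/1916006400; ⇒ 3j(7 2 7; -5 0 5)² = 361/185640, sgn +1
I_A²/I_B² = (55/3094)/(361/185640) = 3300/361

3300/361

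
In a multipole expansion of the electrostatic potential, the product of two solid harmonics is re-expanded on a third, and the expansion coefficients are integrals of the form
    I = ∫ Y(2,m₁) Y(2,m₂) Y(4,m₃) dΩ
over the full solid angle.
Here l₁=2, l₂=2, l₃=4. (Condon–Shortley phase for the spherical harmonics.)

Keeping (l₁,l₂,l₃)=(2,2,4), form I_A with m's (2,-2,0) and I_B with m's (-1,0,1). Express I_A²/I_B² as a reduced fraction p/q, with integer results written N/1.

Shared (l₁,l₂,l₃)=(2,2,4): N and (l;000)² cancel in I_A²/I_B².
A: Δ = 0!·4!·4!/9! = 1/630; Racah Σ t=0..0: t=0:+1/576 = 1/576; ⇒ 3j(2 2 4; 2 -2 0)² = 1/630, sgn +1
B: Δ = 0!·4!·4!/9! = 1/630; Racah Σ t=0..0: t=0:+1/24 = 1/24; ⇒ 3j(2 2 4; -1 0 1)² = 1/21, sgn -1
I_A²/I_B² = (1/630)/(1/21) = 1/30

1/30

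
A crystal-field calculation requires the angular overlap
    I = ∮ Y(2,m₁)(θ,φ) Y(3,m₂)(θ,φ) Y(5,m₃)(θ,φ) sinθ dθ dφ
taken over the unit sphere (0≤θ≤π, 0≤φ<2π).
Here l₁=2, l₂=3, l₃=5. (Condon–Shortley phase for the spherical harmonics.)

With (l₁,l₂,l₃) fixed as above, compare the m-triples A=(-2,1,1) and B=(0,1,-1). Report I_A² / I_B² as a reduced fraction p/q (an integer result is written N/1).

1/6

Shared (l₁,l₂,l₃)=(2,3,5): N and (l;000)² cancel in I_A²/I_B².
A: Δ = 0!·4!·6!/11! = 1/2310; Racah Σ t=0..0: t=0:+1/1152 = 1/1152; ⇒ 3j(2 3 5; -2 1 1)² = 1/154, sgn +1
B: Δ = 0!·4!·6!/11! = 1/2310; Racah Σ t=0..0: t=0:+1/192 = 1/192; ⇒ 3j(2 3 5; 0 1 -1)² = 3/77, sgn +1
I_A²/I_B² = (1/154)/(3/77) = 1/6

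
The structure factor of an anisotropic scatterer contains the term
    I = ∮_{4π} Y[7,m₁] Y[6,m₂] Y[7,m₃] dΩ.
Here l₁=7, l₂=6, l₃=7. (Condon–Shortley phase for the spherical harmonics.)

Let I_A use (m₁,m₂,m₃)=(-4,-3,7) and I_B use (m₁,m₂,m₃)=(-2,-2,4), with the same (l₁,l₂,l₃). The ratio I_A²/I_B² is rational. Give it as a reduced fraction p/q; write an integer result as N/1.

143/56

l's match ⇒ only the (l;m) 3-j factors differ between A and B.
A: triangle coeff Δ(7,6,7) = 1/2444321880; Σ_t [3,3]: t=3:−1/1045094400 = -1/1045094400; (3j)²=11/646 [(7 6 7; -4 -3 7)], sign=-1
B: triangle coeff Δ(7,6,7) = 1/2444321880; Σ_t [1,4]: t=1:−1/174182400 t=2:+1/11612160 t=3:−1/6220800 t=4:+1/24883200 = -1/24883200; (3j)²=28/4199 [(7 6 7; -2 -2 4)], sign=+1
I_A²/I_B² = (11/646)/(28/4199) = 143/56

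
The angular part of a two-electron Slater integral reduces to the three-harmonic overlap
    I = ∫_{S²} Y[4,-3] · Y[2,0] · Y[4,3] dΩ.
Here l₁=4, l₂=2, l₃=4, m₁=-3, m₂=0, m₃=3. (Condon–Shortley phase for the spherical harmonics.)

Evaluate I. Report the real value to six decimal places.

0.057344

m-sum 0 ✓  L=10 even ✓  2≤4≤6 ✓
Π(2lᵢ+1) = 9×5×9 = 405
triangle coeff Δ(4,2,4) = 1/13860
Σ_t [0,2]: t=0:+1/192 t=1:−1/36 t=2:+1/192 = -5/288
(3j)²=20/693 [(4 2 4; 0 0 0)], sign=-1
Σ_t [1,2]: t=1:−1/720 t=2:+1/480 = 1/1440
(3j)²=7/1980 [(4 2 4; -3 0 3)], sign=-1
⇒ 4πI² = 5/121
I = (+1)√(5/121/(4π)) = 0.05734392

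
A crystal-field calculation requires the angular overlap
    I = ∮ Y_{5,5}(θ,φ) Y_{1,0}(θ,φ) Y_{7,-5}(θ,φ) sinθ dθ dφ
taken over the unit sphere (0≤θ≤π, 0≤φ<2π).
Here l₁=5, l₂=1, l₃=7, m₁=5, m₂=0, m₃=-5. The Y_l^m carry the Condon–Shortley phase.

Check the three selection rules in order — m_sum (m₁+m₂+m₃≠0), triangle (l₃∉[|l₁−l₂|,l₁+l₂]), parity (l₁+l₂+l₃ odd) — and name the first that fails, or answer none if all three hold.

m₁+m₂+m₃ = 5 + 0 − 5 = 0  ✓
triangle: |5−1|=4 ≤ l₃=7 ≤ 5+1=6  ✗
parity: l₁+l₂+l₃ = 13 is odd

triangle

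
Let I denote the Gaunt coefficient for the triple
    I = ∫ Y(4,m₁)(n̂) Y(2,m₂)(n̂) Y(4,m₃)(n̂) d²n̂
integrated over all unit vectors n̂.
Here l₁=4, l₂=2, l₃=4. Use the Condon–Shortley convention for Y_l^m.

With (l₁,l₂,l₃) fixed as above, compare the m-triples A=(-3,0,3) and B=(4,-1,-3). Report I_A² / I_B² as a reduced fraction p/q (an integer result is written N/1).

Same 4,2,4: normalisation and zero-m 3j drop out of the ratio.
A: Δ: 2! 6! 2! / 11! → 1/13860; sum: t=1:−1/720 t=2:+1/480 = 1/1440; 3j²(4 2 4; -3 0 3) = Δ·Π!·Σ² = 7/1980  (sign -1)
B: Δ: 2! 6! 2! / 11! → 1/13860; sum: t=0:+1/1440 = 1/1440; 3j²(4 2 4; 4 -1 -3) = Δ·Π!·Σ² = 7/165  (sign -1)
I_A²/I_B² = (7/1980)/(7/165) = 1/12

1/12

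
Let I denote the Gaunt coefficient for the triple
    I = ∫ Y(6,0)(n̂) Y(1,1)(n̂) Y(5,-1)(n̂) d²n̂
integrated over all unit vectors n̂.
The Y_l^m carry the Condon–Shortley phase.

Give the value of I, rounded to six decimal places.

Rules hold: Σm=0, L=12 even, 5≤5≤7.
N = 13·3·11 = 429
Δ = 2!·10!·0!/13! = 1/858
Racah Σ t=1..1: t=1:−1/14400 = -1/14400
⇒ 3j(6 1 5; 0 0 0)² = 6/143, sgn +1
Racah Σ t=2..2: t=2:+1/34560 = 1/34560
⇒ 3j(6 1 5; 0 1 -1)² = 5/286, sgn +1
4πI² = N·(3j₀)²·(3jₘ)² = 45/143
I = +1·√(0.314685/4π) = 0.15824621

0.158246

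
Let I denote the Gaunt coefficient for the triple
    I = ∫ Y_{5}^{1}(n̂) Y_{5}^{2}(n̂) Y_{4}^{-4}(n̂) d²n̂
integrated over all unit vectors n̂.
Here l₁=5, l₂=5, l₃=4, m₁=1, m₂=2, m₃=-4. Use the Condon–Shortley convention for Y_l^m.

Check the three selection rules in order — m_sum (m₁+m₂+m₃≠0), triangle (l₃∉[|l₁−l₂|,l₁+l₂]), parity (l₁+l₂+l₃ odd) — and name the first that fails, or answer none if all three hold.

Σmᵢ = -1  ✗
l₃∈[|l₁−l₂|,l₁+l₂]=[0,10], have l₃=4
Σlᵢ = 14 ⇒ even

m_sum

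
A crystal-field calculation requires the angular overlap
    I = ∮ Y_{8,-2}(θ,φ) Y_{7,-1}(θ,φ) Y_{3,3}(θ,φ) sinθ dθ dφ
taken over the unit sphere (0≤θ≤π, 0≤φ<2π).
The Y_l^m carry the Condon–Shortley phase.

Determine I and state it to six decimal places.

m-sum 0 ✓  L=18 even ✓  1≤3≤15 ✓
Π(2lᵢ+1) = 17×15×7 = 1785
triangle coeff Δ(8,7,3) = 1/5290740
Σ_t [5,7]: t=5:−1/7257600 t=6:+1/2073600 t=7:−1/7257600 = 1/4838400
(3j)²=252/20995 [(8 7 3; 0 0 0)], sign=-1
Σ_t [6,6]: t=6:+1/24883200 = 1/24883200
(3j)²=70/4199 [(8 7 3; -2 -1 3)], sign=+1
⇒ 4πI² = 370440/1037153
I = (-1)√(370440/1037153/(4π)) = -0.16859030

-0.168590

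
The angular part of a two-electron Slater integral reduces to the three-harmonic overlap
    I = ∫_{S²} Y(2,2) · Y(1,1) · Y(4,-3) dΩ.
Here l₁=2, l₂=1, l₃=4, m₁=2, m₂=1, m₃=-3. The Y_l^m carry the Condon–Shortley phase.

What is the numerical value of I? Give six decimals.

l₃=4 ∉ [1,3] — triangle fails ⇒ I = 0

0.000000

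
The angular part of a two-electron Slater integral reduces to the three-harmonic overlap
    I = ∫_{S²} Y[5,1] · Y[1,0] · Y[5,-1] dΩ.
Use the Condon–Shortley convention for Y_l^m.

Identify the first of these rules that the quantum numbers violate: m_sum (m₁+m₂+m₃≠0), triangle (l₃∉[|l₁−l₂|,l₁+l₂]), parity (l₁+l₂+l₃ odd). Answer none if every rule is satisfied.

parity

Σmᵢ = 0  ✓
l₃∈[|l₁−l₂|,l₁+l₂]=[4,6], have l₃=5  ✓
Σlᵢ = 11 ⇒ odd  ✗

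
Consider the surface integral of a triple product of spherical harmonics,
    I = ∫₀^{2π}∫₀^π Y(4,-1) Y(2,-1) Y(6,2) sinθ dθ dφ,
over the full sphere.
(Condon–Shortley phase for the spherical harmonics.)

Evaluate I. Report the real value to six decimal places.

0.238034

Rules hold: Σm=0, L=12 even, 2≤6≤6.
N = 9·5·13 = 585
Δ = 0!·8!·4!/13! = 1/6435
Racah Σ t=0..0: t=0:+1/2304 = 1/2304
⇒ 3j(4 2 6; 0 0 0)² = 5/143, sgn +1
Racah Σ t=0..0: t=0:+1/4320 = 1/4320
⇒ 3j(4 2 6; -1 -1 2)² = 224/6435, sgn +1
4πI² = N·(3j₀)²·(3jₘ)² = 1120/1573
I = +1·√(0.712015/4π) = 0.23803440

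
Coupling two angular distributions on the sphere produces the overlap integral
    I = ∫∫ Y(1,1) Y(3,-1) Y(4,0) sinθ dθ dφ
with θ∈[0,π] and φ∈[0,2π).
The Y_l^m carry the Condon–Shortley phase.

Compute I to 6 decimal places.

0.150786

m-sum 0 ✓  L=8 even ✓  2≤4≤4 ✓
Π(2lᵢ+1) = 3×7×9 = 189
triangle coeff Δ(1,3,4) = 1/252
Σ_t [0,0]: t=0:+1/36 = 1/36
(3j)²=4/63 [(1 3 4; 0 0 0)], sign=+1
Σ_t [0,0]: t=0:+1/96 = 1/96
(3j)²=1/42 [(1 3 4; 1 -1 0)], sign=+1
⇒ 4πI² = 2/7
I = (+1)√(2/7/(4π)) = 0.15078601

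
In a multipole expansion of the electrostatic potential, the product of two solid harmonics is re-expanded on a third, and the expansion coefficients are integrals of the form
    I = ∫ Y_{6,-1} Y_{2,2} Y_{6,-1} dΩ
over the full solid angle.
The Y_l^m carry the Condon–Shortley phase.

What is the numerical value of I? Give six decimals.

m-sum 0 ✓  L=14 even ✓  4≤6≤8 ✓
Π(2lᵢ+1) = 13×5×13 = 845
triangle coeff Δ(6,2,6) = 1/90090
Σ_t [0,2]: t=0:+1/69120 t=1:−1/14400 t=2:+1/69120 = -7/172800
(3j)²=14/715 [(6 2 6; 0 0 0)], sign=-1
Σ_t [2,2]: t=2:+1/57600 = 1/57600
(3j)²=21/715 [(6 2 6; -1 2 -1)], sign=-1
⇒ 4πI² = 294/605
I = (+1)√(294/605/(4π)) = 0.19664868

0.196649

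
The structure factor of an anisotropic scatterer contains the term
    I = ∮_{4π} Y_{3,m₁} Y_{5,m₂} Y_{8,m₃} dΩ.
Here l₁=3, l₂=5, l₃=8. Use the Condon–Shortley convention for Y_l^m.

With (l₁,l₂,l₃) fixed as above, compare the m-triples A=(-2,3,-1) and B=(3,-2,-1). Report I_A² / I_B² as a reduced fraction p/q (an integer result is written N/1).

l's match ⇒ only the (l;m) 3-j factors differ between A and B.
A: triangle coeff Δ(3,5,8) = 1/136136; Σ_t [0,0]: t=0:+1/9676800 = 1/9676800; (3j)²=27/19448 [(3 5 8; -2 3 -1)], sign=-1
B: triangle coeff Δ(3,5,8) = 1/136136; Σ_t [0,0]: t=0:+1/21772800 = 1/21772800; (3j)²=3/4862 [(3 5 8; 3 -2 -1)], sign=-1
I_A²/I_B² = (27/19448)/(3/4862) = 9/4

9/4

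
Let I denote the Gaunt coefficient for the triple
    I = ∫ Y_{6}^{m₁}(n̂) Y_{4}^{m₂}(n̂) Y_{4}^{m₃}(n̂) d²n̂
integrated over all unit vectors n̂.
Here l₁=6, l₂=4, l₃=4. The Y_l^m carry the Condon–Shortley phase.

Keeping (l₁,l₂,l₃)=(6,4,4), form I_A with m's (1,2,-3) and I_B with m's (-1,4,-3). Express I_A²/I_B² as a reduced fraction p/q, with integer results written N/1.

169/28

Shared (l₁,l₂,l₃)=(6,4,4): N and (l;000)² cancel in I_A²/I_B².
A: Δ = 6!·6!·2!/15! = 1/1261260; Racah Σ t=4..5: t=4:+1/11520 t=5:−1/86400 = 13/172800; ⇒ 3j(6 4 4; 1 2 -3)² = 13/660, sgn -1
B: Δ = 6!·6!·2!/15! = 1/1261260; Racah Σ t=6..6: t=6:+1/172800 = 1/172800; ⇒ 3j(6 4 4; -1 4 -3)² = 7/2145, sgn -1
I_A²/I_B² = (13/660)/(7/2145) = 169/28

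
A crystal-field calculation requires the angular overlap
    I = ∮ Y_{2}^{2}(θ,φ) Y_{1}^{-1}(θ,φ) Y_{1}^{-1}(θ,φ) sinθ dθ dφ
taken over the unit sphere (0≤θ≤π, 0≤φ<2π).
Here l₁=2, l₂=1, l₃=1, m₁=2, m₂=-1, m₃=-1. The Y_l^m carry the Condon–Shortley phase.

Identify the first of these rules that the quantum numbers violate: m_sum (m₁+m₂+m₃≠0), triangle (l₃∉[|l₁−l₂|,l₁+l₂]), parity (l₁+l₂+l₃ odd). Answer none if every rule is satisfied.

none

m₁+m₂+m₃ = 2 − 1 − 1 = 0  ✓
triangle: |2−1|=1 ≤ l₃=1 ≤ 2+1=3  ✓
parity: l₁+l₂+l₃ = 4 is even  ✓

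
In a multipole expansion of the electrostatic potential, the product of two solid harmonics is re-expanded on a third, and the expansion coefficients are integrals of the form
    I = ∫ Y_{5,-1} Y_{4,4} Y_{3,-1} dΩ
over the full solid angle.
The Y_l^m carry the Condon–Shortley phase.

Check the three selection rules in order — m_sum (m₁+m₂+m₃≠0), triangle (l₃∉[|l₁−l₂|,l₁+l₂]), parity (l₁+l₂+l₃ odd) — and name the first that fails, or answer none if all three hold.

m_sum

azimuthal sum: -1 + 4 − 1 = 2  ✗
1 ≤ 3 ≤ 9 (triangle on l)
L = 5 + 4 + 3 = 12 (even)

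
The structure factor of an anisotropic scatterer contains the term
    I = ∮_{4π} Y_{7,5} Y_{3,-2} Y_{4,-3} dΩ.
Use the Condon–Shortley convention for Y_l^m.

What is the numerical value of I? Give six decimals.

m-sum 0 ✓  L=14 even ✓  4≤4≤10 ✓
Π(2lᵢ+1) = 15×7×9 = 945
triangle coeff Δ(7,3,4) = 1/45045
Σ_t [3,3]: t=3:−1/20736 = -1/20736
(3j)²=35/1287 [(7 3 4; 0 0 0)], sign=-1
Σ_t [1,1]: t=1:−1/604800 = -1/604800
(3j)²=16/455 [(7 3 4; 5 -2 -3)], sign=+1
⇒ 4πI² = 1680/1859
I = (-1)√(1680/1859/(4π)) = -0.26816989

-0.268170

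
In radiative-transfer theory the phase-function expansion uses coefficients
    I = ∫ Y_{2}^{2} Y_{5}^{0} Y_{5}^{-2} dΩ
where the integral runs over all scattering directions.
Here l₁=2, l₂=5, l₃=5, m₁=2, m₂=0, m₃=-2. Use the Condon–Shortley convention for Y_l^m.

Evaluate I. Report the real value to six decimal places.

-0.191372

m-sum 0 ✓  L=12 even ✓  3≤5≤7 ✓
Π(2lᵢ+1) = 5×11×11 = 605
triangle coeff Δ(2,5,5) = 1/38610
Σ_t [0,2]: t=0:+1/2880 t=1:−1/576 t=2:+1/2880 = -1/960
(3j)²=10/429 [(2 5 5; 0 0 0)], sign=+1
Σ_t [0,0]: t=0:+1/2880 = 1/2880
(3j)²=14/429 [(2 5 5; 2 0 -2)], sign=-1
⇒ 4πI² = 700/1521
I = (-1)√(700/1521/(4π)) = -0.19137248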